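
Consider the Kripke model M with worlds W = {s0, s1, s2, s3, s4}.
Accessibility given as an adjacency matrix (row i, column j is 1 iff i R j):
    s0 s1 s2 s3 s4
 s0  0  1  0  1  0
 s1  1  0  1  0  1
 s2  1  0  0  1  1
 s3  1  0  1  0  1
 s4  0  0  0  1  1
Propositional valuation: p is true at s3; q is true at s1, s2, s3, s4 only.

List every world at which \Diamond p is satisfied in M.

Recall that \Diamond ψ holds at a world iff ψ holds at some accessible world.
Let φ = \Diamond p. Evaluate φ at each world:
  s0 (successors {s1, s3}): φ is true.
  s1 (successors {s0, s2, s4}): φ is false.
  s2 (successors {s0, s3, s4}): φ is true.
  s3 (successors {s0, s2, s4}): φ is false.
  s4 (successors {s3, s4}): φ is true.
For instance, at s0:
  At s0: \Diamond p requires p at some successor in {s1, s3}.
    p holds at s3, so \Diamond p is true at s0.
Satisfying worlds: {s0, s2, s4}

s0, s2, s4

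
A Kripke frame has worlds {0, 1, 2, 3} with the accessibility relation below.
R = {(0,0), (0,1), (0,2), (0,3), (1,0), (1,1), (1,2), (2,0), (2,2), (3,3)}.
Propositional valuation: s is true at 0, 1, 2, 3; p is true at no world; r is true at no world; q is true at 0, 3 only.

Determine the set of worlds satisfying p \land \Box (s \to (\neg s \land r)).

Let φ = p \land \Box (s \to (\neg s \land r)). Evaluate φ at each world:
  0 (successors {0, 1, 2, 3}): φ is false.
  1 (successors {0, 1, 2}): φ is false.
  2 (successors {0, 2}): φ is false.
  3 (successors {3}): φ is false.
For instance, at 3:
  At 3: p is false, \Box (s \to (\neg s \land r)) is false, so p \land \Box (s \to (\neg s \land r)) is false.
    At 3: \Box (s \to (\neg s \land r)) requires s \to (\neg s \land r) at every successor {3}.
      s \to (\neg s \land r) fails at 3, so \Box (s \to (\neg s \land r)) is false at 3.
Satisfying worlds: none.

none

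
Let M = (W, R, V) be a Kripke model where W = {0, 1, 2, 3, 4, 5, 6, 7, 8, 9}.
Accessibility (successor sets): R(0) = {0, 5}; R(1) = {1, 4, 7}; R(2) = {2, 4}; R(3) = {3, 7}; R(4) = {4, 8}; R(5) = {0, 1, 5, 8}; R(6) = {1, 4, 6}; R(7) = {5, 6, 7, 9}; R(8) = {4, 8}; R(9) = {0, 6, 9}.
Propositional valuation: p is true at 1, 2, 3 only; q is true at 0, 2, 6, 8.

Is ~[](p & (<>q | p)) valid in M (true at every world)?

Let φ = ~[](p & (<>q | p)). Evaluate φ at each world:
  0 (successors {0, 5}): φ is true.
  1 (successors {1, 4, 7}): φ is true.
  2 (successors {2, 4}): φ is true.
  3 (successors {3, 7}): φ is true.
  4 (successors {4, 8}): φ is true.
  5 (successors {0, 1, 5, 8}): φ is true.
  6 (successors {1, 4, 6}): φ is true.
  7 (successors {5, 6, 7, 9}): φ is true.
  8 (successors {4, 8}): φ is true.
  9 (successors {0, 6, 9}): φ is true.
For instance, at 1:
  At 1: [](p & (<>q | p)) is false, so ~[](p & (<>q | p)) is true.
    At 1: [](p & (<>q | p)) requires p & (<>q | p) at every successor {1, 4, 7}.
      p & (<>q | p) fails at 4, so [](p & (<>q | p)) is false at 1.

Yes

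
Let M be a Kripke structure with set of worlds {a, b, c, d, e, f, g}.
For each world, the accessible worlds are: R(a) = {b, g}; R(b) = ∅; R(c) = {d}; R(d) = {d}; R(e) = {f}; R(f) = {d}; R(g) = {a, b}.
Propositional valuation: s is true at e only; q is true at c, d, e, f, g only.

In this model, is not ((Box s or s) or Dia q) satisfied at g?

Yes

At g: (Box s or s) or Dia q is false, so not ((Box s or s) or Dia q) is true.
  At g: Box s or s is false, Dia q is false, so (Box s or s) or Dia q is false.
    At g: Box s is false, s is false, so Box s or s is false.
      At g: Box s requires s at every successor {a, b}.
        s fails at a, so Box s is false at g.
    At g: Dia q requires q at some successor in {a, b}.
      At a: q is false.
      At b: q is false.
    So Dia q is false at g.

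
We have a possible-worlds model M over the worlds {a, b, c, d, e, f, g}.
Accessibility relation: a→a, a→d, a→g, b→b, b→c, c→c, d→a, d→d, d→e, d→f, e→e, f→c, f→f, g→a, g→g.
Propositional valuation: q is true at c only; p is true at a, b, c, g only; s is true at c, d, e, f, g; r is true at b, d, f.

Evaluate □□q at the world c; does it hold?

Yes

At c: □□q requires □q at every successor {c}.
    At c: □q requires q at every successor {c}.
      At c: q is true.
    So □q is true at c.
So □□q is true at c.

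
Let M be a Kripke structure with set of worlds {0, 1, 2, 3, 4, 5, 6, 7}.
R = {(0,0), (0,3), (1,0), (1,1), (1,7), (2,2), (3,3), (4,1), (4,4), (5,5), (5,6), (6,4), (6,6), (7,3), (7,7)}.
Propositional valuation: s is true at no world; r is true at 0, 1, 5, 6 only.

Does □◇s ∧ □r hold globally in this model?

Let φ = □◇s ∧ □r. Evaluate φ at each world:
  0 (successors {0, 3}): φ is false.
  1 (successors {0, 1, 7}): φ is false.
  2 (successors {2}): φ is false.
  3 (successors {3}): φ is false.
  4 (successors {1, 4}): φ is false.
  5 (successors {5, 6}): φ is false.
  6 (successors {4, 6}): φ is false.
  7 (successors {3, 7}): φ is false.
Detail at 0 (counterexample):
  At 0: □◇s is false, □r is false, so □◇s ∧ □r is false.
    At 0: □◇s requires ◇s at every successor {0, 3}.
      ◇s fails at 0, so □◇s is false at 0.
    At 0: □r requires r at every successor {0, 3}.
      r fails at 3, so □r is false at 0.

No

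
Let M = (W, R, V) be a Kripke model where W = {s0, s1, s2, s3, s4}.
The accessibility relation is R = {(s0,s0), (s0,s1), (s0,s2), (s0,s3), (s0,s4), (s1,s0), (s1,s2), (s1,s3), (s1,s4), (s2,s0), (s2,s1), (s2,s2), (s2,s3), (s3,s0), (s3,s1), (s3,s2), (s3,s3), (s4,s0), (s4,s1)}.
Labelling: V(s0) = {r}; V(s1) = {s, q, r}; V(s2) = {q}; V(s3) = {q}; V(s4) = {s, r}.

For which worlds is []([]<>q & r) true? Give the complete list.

s4

Let φ = []([]<>q & r). Evaluate φ at each world:
  s0 (successors {s0, s1, s2, s3, s4}): φ is false.
  s1 (successors {s0, s2, s3, s4}): φ is false.
  s2 (successors {s0, s1, s2, s3}): φ is false.
  s3 (successors {s0, s1, s2, s3}): φ is false.
  s4 (successors {s0, s1}): φ is true.
For instance, at s1:
  At s1: []([]<>q & r) requires []<>q & r at every successor {s0, s2, s3, s4}.
    []<>q & r fails at s2, so []([]<>q & r) is false at s1.
      At s2: []<>q is true, r is false, so []<>q & r is false.
Satisfying worlds: {s4}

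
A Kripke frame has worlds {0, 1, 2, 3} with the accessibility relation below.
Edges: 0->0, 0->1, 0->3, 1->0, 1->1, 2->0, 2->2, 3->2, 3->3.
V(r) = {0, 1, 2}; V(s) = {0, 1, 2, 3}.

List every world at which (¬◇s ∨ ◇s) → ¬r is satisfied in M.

3

Let φ = (¬◇s ∨ ◇s) → ¬r. Evaluate φ at each world:
  0 (successors {0, 1, 3}): φ is false.
  1 (successors {0, 1}): φ is false.
  2 (successors {0, 2}): φ is false.
  3 (successors {2, 3}): φ is true.
For instance, at 1:
  At 1: ¬◇s ∨ ◇s is true, ¬r is false, so (¬◇s ∨ ◇s) → ¬r is false.
    At 1: ¬◇s is false, ◇s is true, so ¬◇s ∨ ◇s is true.
      At 1: ◇s is true, so ¬◇s is false.
      At 1: ◇s requires s at some successor in {0, 1}.
        s holds at 0, so ◇s is true at 1.
Satisfying worlds: {3}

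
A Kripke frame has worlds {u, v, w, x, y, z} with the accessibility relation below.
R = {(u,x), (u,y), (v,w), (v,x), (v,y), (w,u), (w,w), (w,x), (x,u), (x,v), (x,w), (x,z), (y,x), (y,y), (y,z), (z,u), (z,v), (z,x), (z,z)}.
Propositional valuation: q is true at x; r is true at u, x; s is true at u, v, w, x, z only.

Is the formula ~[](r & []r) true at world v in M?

Recall that []ψ holds at a world iff ψ holds at every accessible world, and <>ψ holds iff ψ holds at some accessible world.
At v: [](r & []r) is false, so ~[](r & []r) is true.
  At v: [](r & []r) requires r & []r at every successor {w, x, y}.
    r & []r fails at w, so [](r & []r) is false at v.
      At w: r is false, []r is false, so r & []r is false.

Yes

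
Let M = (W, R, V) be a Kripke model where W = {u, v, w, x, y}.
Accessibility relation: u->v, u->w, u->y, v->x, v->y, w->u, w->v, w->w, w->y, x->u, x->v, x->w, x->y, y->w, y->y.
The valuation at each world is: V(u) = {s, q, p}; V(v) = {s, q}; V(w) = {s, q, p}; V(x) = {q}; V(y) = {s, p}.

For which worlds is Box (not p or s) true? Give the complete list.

u, v, w, x, y

Let φ = Box (not p or s). Evaluate φ at each world:
  u (successors {v, w, y}): φ is true.
  v (successors {x, y}): φ is true.
  w (successors {u, v, w, y}): φ is true.
  x (successors {u, v, w, y}): φ is true.
  y (successors {w, y}): φ is true.
For instance, at w:
  At w: Box (not p or s) requires not p or s at every successor {u, v, w, y}.
    At u: not p or s is true.
    At v: not p or s is true.
    At w: not p or s is true.
    At y: not p or s is true.
  So Box (not p or s) is true at w.
Satisfying worlds: {u, v, w, x, y}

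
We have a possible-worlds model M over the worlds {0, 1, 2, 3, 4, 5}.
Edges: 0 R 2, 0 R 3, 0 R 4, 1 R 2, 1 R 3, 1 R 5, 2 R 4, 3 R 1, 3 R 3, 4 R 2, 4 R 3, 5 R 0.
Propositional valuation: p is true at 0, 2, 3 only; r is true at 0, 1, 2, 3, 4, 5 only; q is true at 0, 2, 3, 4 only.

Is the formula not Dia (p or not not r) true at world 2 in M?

At 2: Dia (p or not not r) is true, so not Dia (p or not not r) is false.
  At 2: Dia (p or not not r) requires p or not not r at some successor in {4}.
    p or not not r holds at 4, so Dia (p or not not r) is true at 2.

No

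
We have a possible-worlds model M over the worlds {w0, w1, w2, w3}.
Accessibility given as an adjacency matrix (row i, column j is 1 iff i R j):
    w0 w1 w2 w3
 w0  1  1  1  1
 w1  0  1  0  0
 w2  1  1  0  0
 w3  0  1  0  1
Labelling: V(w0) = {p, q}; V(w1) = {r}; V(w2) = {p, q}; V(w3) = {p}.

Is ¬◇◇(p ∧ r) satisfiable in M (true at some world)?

Yes

Let φ = ¬◇◇(p ∧ r). Evaluate φ at each world:
  w0 (successors {w0, w1, w2, w3}): φ is true.
  w1 (successors {w1}): φ is true.
  w2 (successors {w0, w1}): φ is true.
  w3 (successors {w1, w3}): φ is true.
Detail at w0 (witness):
  At w0: ◇◇(p ∧ r) is false, so ¬◇◇(p ∧ r) is true.
    At w0: ◇◇(p ∧ r) requires ◇(p ∧ r) at some successor in {w0, w1, w2, w3}.
      At w0: ◇(p ∧ r) is false.
      At w1: ◇(p ∧ r) is false.
      At w2: ◇(p ∧ r) is false.
      At w3: ◇(p ∧ r) is false.
    So ◇◇(p ∧ r) is false at w0.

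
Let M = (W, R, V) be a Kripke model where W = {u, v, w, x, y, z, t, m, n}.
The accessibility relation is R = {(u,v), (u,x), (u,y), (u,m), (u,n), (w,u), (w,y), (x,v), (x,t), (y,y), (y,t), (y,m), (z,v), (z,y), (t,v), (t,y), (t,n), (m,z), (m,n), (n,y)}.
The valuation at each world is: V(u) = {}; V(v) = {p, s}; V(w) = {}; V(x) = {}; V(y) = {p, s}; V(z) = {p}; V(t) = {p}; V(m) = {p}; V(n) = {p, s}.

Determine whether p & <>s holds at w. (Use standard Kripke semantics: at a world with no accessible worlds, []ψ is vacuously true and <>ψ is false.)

No

Recall that <>ψ holds at a world iff ψ holds at some accessible world.
At w: p is false, <>s is true, so p & <>s is false.
  At w: <>s requires s at some successor in {u, y}.
    s holds at y, so <>s is true at w.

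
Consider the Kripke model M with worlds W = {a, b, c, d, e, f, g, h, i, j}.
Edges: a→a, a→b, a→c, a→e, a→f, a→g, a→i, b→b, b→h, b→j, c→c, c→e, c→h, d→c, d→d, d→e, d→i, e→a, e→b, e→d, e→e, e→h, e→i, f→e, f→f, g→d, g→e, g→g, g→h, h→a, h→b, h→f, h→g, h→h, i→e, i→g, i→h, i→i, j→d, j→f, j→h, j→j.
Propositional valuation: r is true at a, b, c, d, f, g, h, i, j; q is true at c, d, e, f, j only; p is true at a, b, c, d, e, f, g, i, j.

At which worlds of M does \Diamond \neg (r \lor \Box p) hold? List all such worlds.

Let φ = \Diamond \neg (r \lor \Box p). Evaluate φ at each world:
  a (successors {a, b, c, e, f, g, i}): φ is true.
  b (successors {b, h, j}): φ is false.
  c (successors {c, e, h}): φ is true.
  d (successors {c, d, e, i}): φ is true.
  e (successors {a, b, d, e, h, i}): φ is true.
  f (successors {e, f}): φ is true.
  g (successors {d, e, g, h}): φ is true.
  h (successors {a, b, f, g, h}): φ is false.
  i (successors {e, g, h, i}): φ is true.
  j (successors {d, f, h, j}): φ is false.
For instance, at j:
  At j: \Diamond \neg (r \lor \Box p) requires \neg (r \lor \Box p) at some successor in {d, f, h, j}.
    At d: \neg (r \lor \Box p) is false.
    At f: \neg (r \lor \Box p) is false.
    At h: \neg (r \lor \Box p) is false.
    At j: \neg (r \lor \Box p) is false.
  So \Diamond \neg (r \lor \Box p) is false at j.
Satisfying worlds: {a, c, d, e, f, g, i}

a, c, d, e, f, g, i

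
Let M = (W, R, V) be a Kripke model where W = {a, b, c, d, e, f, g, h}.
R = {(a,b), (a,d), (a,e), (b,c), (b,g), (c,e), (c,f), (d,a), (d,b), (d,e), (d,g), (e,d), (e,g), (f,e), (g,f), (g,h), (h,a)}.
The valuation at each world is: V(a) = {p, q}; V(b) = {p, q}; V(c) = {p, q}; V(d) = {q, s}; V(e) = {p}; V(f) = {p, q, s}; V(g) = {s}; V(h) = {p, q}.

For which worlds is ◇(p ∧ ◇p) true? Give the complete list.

Let φ = ◇(p ∧ ◇p). Evaluate φ at each world:
  a (successors {b, d, e}): φ is true.
  b (successors {c, g}): φ is true.
  c (successors {e, f}): φ is true.
  d (successors {a, b, e, g}): φ is true.
  e (successors {d, g}): φ is false.
  f (successors {e}): φ is false.
  g (successors {f, h}): φ is true.
  h (successors {a}): φ is true.
For instance, at g:
  At g: ◇(p ∧ ◇p) requires p ∧ ◇p at some successor in {f, h}.
    p ∧ ◇p holds at f, so ◇(p ∧ ◇p) is true at g.
      At f: p is true, ◇p is true, so p ∧ ◇p is true.
Satisfying worlds: {a, b, c, d, g, h}

a, b, c, d, g, h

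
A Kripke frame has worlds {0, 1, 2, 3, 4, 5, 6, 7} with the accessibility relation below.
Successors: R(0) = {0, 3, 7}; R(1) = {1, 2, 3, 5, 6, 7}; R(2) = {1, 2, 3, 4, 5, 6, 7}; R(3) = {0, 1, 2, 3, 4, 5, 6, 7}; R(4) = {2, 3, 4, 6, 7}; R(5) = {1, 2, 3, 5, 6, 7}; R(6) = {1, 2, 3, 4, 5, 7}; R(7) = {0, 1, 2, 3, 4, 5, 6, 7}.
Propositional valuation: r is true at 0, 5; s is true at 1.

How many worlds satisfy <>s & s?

Let φ = <>s & s. Evaluate φ at each world:
  0 (successors {0, 3, 7}): φ is false.
  1 (successors {1, 2, 3, 5, 6, 7}): φ is true.
  2 (successors {1, 2, 3, 4, 5, 6, 7}): φ is false.
  3 (successors {0, 1, 2, 3, 4, 5, 6, 7}): φ is false.
  4 (successors {2, 3, 4, 6, 7}): φ is false.
  5 (successors {1, 2, 3, 5, 6, 7}): φ is false.
  6 (successors {1, 2, 3, 4, 5, 7}): φ is false.
  7 (successors {0, 1, 2, 3, 4, 5, 6, 7}): φ is false.
For instance, at 0:
  At 0: <>s is false, s is false, so <>s & s is false.
    At 0: <>s requires s at some successor in {0, 3, 7}.
      At 0: s is false.
      At 3: s is false.
      At 7: s is false.
    So <>s is false at 0.
Satisfying worlds: {1}

1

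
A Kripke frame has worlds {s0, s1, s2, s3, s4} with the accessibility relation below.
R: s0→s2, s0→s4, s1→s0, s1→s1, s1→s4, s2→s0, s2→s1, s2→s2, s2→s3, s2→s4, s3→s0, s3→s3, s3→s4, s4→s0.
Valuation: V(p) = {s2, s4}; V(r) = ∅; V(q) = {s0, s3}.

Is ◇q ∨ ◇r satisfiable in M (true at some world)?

Yes

Let φ = ◇q ∨ ◇r. Evaluate φ at each world:
  s0 (successors {s2, s4}): φ is false.
  s1 (successors {s0, s1, s4}): φ is true.
  s2 (successors {s0, s1, s2, s3, s4}): φ is true.
  s3 (successors {s0, s3, s4}): φ is true.
  s4 (successors {s0}): φ is true.
Detail at s1 (witness):
  At s1: ◇q is true, ◇r is false, so ◇q ∨ ◇r is true.
    At s1: ◇q requires q at some successor in {s0, s1, s4}.
      q holds at s0, so ◇q is true at s1.
    At s1: ◇r requires r at some successor in {s0, s1, s4}.
      At s0: r is false.
      At s1: r is false.
      At s4: r is false.
    So ◇r is false at s1.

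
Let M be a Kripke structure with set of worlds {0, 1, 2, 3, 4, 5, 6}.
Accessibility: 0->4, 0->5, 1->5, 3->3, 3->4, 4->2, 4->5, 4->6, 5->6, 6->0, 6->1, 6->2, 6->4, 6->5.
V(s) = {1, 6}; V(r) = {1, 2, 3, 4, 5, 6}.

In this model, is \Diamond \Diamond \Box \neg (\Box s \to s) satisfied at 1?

No

Recall that \Box ψ holds at a world iff ψ holds at every accessible world, and \Diamond ψ holds iff ψ holds at some accessible world.
At 1: \Diamond \Diamond \Box \neg (\Box s \to s) requires \Diamond \Box \neg (\Box s \to s) at some successor in {5}.
  At 5: \Diamond \Box \neg (\Box s \to s) is false.
So \Diamond \Diamond \Box \neg (\Box s \to s) is false at 1.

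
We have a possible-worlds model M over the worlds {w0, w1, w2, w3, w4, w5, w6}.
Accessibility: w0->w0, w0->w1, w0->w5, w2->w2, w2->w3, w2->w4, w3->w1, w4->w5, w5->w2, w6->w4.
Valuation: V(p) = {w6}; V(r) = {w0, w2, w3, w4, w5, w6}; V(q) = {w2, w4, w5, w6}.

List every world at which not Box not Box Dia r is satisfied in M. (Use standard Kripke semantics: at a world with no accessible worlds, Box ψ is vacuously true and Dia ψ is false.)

Let φ = not Box not Box Dia r. Evaluate φ at each world:
  w0 (successors {w0, w1, w5}): φ is true.
  w1 (successors ∅): φ is false.
  w2 (successors {w2, w3, w4}): φ is true.
  w3 (successors {w1}): φ is true.
  w4 (successors {w5}): φ is true.
  w5 (successors {w2}): φ is false.
  w6 (successors {w4}): φ is true.
For instance, at w0:
  At w0: Box not Box Dia r is false, so not Box not Box Dia r is true.
    At w0: Box not Box Dia r requires not Box Dia r at every successor {w0, w1, w5}.
      not Box Dia r fails at w1, so Box not Box Dia r is false at w0.
Satisfying worlds: {w0, w2, w3, w4, w6}

w0, w2, w3, w4, w6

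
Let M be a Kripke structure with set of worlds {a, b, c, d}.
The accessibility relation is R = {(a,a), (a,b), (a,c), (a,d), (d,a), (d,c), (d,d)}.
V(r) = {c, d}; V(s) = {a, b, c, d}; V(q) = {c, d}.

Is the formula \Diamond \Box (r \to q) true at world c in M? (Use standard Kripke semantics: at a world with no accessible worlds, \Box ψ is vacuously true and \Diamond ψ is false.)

At c: no accessible worlds, so \Diamond \Box (r \to q) is false.

No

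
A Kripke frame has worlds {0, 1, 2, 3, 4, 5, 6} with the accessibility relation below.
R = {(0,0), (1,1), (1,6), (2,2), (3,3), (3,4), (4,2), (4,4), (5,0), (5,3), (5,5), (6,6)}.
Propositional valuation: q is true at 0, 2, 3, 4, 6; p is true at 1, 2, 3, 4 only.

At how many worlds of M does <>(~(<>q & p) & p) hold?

Let φ = <>(~(<>q & p) & p). Evaluate φ at each world:
  0 (successors {0}): φ is false.
  1 (successors {1, 6}): φ is false.
  2 (successors {2}): φ is false.
  3 (successors {3, 4}): φ is false.
  4 (successors {2, 4}): φ is false.
  5 (successors {0, 3, 5}): φ is false.
  6 (successors {6}): φ is false.
For instance, at 5:
  At 5: <>(~(<>q & p) & p) requires ~(<>q & p) & p at some successor in {0, 3, 5}.
    At 0: ~(<>q & p) & p is false.
    At 3: ~(<>q & p) & p is false.
    At 5: ~(<>q & p) & p is false.
  So <>(~(<>q & p) & p) is false at 5.
Satisfying worlds: none.

0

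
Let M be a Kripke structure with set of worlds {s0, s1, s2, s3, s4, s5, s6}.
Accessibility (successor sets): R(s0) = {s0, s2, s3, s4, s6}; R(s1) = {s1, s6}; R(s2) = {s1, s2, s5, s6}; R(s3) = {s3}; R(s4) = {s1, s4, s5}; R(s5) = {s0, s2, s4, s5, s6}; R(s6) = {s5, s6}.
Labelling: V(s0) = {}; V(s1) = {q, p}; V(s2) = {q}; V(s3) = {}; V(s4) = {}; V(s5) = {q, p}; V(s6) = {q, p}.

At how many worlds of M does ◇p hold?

6

Let φ = ◇p. Evaluate φ at each world:
  s0 (successors {s0, s2, s3, s4, s6}): φ is true.
  s1 (successors {s1, s6}): φ is true.
  s2 (successors {s1, s2, s5, s6}): φ is true.
  s3 (successors {s3}): φ is false.
  s4 (successors {s1, s4, s5}): φ is true.
  s5 (successors {s0, s2, s4, s5, s6}): φ is true.
  s6 (successors {s5, s6}): φ is true.
For instance, at s3:
  At s3: ◇p requires p at some successor in {s3}.
    At s3: p is false.
  So ◇p is false at s3.
Satisfying worlds: {s0, s1, s2, s4, s5, s6}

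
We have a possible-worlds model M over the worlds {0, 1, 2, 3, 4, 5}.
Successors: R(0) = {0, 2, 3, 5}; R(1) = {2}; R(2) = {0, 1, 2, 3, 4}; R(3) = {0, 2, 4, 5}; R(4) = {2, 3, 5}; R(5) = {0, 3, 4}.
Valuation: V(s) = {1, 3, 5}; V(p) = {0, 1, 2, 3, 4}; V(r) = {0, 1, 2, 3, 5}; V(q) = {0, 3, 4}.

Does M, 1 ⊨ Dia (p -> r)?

Yes

At 1: Dia (p -> r) requires p -> r at some successor in {2}.
  p -> r holds at 2, so Dia (p -> r) is true at 1.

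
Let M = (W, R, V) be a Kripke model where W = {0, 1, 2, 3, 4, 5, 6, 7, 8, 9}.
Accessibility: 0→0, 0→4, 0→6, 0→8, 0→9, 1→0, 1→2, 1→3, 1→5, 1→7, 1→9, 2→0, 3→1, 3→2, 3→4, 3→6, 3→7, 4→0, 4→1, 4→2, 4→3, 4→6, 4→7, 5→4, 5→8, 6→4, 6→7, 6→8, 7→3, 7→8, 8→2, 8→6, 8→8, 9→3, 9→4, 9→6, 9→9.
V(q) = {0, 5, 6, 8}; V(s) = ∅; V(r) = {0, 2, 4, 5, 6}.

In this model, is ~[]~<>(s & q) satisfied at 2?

At 2: []~<>(s & q) is true, so ~[]~<>(s & q) is false.
  At 2: []~<>(s & q) requires ~<>(s & q) at every successor {0}.
      At 0: <>(s & q) is false, so ~<>(s & q) is true.
  So []~<>(s & q) is true at 2.

No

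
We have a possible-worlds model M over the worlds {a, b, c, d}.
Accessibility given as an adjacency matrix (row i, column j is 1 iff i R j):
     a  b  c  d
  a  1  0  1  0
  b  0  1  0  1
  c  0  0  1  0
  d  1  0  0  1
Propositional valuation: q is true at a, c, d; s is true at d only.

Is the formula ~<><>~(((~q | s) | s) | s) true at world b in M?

At b: <><>~(((~q | s) | s) | s) is true, so ~<><>~(((~q | s) | s) | s) is false.
  At b: <><>~(((~q | s) | s) | s) requires <>~(((~q | s) | s) | s) at some successor in {b, d}.
    <>~(((~q | s) | s) | s) holds at d, so <><>~(((~q | s) | s) | s) is true at b.
      At d: <>~(((~q | s) | s) | s) requires ~(((~q | s) | s) | s) at some successor in {a, d}.
        ~(((~q | s) | s) | s) holds at a, so <>~(((~q | s) | s) | s) is true at d.

No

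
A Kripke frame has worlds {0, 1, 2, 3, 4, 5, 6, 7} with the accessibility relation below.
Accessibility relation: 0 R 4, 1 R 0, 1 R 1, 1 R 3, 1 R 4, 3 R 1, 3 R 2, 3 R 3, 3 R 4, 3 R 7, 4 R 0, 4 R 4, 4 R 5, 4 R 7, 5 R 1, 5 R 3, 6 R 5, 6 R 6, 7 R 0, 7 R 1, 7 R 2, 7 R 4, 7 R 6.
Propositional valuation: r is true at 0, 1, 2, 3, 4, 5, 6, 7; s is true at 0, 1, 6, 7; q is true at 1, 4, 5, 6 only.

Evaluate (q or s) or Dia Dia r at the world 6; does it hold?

Recall that Dia ψ holds at a world iff ψ holds at some accessible world.
At 6: q or s is true, Dia Dia r is true, so (q or s) or Dia Dia r is true.
  At 6: Dia Dia r requires Dia r at some successor in {5, 6}.
    Dia r holds at 5, so Dia Dia r is true at 6.
      At 5: Dia r requires r at some successor in {1, 3}.
        r holds at 1, so Dia r is true at 5.

Yes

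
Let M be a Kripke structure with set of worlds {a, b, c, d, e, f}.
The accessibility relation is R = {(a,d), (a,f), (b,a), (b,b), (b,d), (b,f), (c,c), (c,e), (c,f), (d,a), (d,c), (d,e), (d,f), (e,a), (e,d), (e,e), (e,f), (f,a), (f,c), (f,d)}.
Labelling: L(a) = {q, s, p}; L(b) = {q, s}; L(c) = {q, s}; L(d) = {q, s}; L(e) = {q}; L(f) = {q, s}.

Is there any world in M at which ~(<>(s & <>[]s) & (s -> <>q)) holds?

Recall that []ψ holds at a world iff ψ holds at every accessible world, and <>ψ holds iff ψ holds at some accessible world.
Let φ = ~(<>(s & <>[]s) & (s -> <>q)). Evaluate φ at each world:
  a (successors {d, f}): φ is false.
  b (successors {a, b, d, f}): φ is false.
  c (successors {c, e, f}): φ is false.
  d (successors {a, c, e, f}): φ is false.
  e (successors {a, d, e, f}): φ is false.
  f (successors {a, c, d}): φ is false.
For instance, at b:
  At b: <>(s & <>[]s) & (s -> <>q) is true, so ~(<>(s & <>[]s) & (s -> <>q)) is false.
    At b: <>(s & <>[]s) is true, s -> <>q is true, so <>(s & <>[]s) & (s -> <>q) is true.
      At b: <>(s & <>[]s) requires s & <>[]s at some successor in {a, b, d, f}.
        s & <>[]s holds at a, so <>(s & <>[]s) is true at b.
      At b: s is true, <>q is true, so s -> <>q is true.

No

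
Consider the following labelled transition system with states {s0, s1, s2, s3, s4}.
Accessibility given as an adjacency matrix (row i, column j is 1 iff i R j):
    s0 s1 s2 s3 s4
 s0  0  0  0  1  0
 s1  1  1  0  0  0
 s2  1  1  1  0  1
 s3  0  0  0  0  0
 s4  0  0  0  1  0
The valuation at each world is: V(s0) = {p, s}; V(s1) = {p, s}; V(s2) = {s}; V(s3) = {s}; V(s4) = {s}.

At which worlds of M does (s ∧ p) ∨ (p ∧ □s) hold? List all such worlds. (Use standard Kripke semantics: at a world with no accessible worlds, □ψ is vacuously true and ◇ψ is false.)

Let φ = (s ∧ p) ∨ (p ∧ □s). Evaluate φ at each world:
  s0 (successors {s3}): φ is true.
  s1 (successors {s0, s1}): φ is true.
  s2 (successors {s0, s1, s2, s4}): φ is false.
  s3 (successors ∅): φ is false.
  s4 (successors {s3}): φ is false.
For instance, at s4:
  At s4: s ∧ p is false, p ∧ □s is false, so (s ∧ p) ∨ (p ∧ □s) is false.
    At s4: p is false, □s is true, so p ∧ □s is false.
      At s4: □s requires s at every successor {s3}.
        At s3: s is true.
      So □s is true at s4.
Satisfying worlds: {s0, s1}

s0, s1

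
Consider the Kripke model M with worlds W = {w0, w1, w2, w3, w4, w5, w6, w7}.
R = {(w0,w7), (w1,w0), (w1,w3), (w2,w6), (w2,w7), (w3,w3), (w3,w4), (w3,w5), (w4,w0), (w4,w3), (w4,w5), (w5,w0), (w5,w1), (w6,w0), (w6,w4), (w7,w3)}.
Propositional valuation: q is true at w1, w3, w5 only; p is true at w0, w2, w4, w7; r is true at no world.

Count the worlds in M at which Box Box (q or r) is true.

1

Let φ = Box Box (q or r). Evaluate φ at each world:
  w0 (successors {w7}): φ is true.
  w1 (successors {w0, w3}): φ is false.
  w2 (successors {w6, w7}): φ is false.
  w3 (successors {w3, w4, w5}): φ is false.
  w4 (successors {w0, w3, w5}): φ is false.
  w5 (successors {w0, w1}): φ is false.
  w6 (successors {w0, w4}): φ is false.
  w7 (successors {w3}): φ is false.
For instance, at w4:
  At w4: Box Box (q or r) requires Box (q or r) at every successor {w0, w3, w5}.
    Box (q or r) fails at w0, so Box Box (q or r) is false at w4.
      At w0: Box (q or r) requires q or r at every successor {w7}.
        q or r fails at w7, so Box (q or r) is false at w0.
Satisfying worlds: {w0}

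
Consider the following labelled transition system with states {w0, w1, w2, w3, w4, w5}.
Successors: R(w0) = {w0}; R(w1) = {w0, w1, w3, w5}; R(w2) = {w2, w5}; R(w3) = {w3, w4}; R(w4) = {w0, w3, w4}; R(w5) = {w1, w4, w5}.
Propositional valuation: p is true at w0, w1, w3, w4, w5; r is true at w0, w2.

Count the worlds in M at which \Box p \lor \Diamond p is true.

Let φ = \Box p \lor \Diamond p. Evaluate φ at each world:
  w0 (successors {w0}): φ is true.
  w1 (successors {w0, w1, w3, w5}): φ is true.
  w2 (successors {w2, w5}): φ is true.
  w3 (successors {w3, w4}): φ is true.
  w4 (successors {w0, w3, w4}): φ is true.
  w5 (successors {w1, w4, w5}): φ is true.
For instance, at w5:
  At w5: \Box p is true, \Diamond p is true, so \Box p \lor \Diamond p is true.
    At w5: \Box p requires p at every successor {w1, w4, w5}.
      At w1: p is true.
      At w4: p is true.
      At w5: p is true.
    So \Box p is true at w5.
    At w5: \Diamond p requires p at some successor in {w1, w4, w5}.
      p holds at w1, so \Diamond p is true at w5.
Satisfying worlds: {w0, w1, w2, w3, w4, w5}

6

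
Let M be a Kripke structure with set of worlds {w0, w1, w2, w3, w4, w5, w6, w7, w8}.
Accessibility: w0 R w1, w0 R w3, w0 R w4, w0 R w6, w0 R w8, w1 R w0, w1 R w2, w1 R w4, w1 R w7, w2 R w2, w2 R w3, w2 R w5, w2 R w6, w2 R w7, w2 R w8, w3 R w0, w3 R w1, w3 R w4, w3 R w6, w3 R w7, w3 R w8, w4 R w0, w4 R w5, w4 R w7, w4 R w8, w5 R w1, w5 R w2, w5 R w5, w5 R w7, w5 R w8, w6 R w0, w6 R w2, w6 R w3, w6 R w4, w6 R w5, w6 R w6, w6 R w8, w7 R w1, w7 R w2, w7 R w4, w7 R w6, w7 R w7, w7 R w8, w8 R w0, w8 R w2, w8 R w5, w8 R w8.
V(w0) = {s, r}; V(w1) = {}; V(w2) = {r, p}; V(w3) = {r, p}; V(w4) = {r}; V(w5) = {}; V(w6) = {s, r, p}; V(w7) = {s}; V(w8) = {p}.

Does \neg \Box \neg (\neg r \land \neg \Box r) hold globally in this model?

Let φ = \neg \Box \neg (\neg r \land \neg \Box r). Evaluate φ at each world:
  w0 (successors {w1, w3, w4, w6, w8}): φ is true.
  w1 (successors {w0, w2, w4, w7}): φ is true.
  w2 (successors {w2, w3, w5, w6, w7, w8}): φ is true.
  w3 (successors {w0, w1, w4, w6, w7, w8}): φ is true.
  w4 (successors {w0, w5, w7, w8}): φ is true.
  w5 (successors {w1, w2, w5, w7, w8}): φ is true.
  w6 (successors {w0, w2, w3, w4, w5, w6, w8}): φ is true.
  w7 (successors {w1, w2, w4, w6, w7, w8}): φ is true.
  w8 (successors {w0, w2, w5, w8}): φ is true.
For instance, at w0:
  At w0: \Box \neg (\neg r \land \neg \Box r) is false, so \neg \Box \neg (\neg r \land \neg \Box r) is true.
    At w0: \Box \neg (\neg r \land \neg \Box r) requires \neg (\neg r \land \neg \Box r) at every successor {w1, w3, w4, w6, w8}.
      \neg (\neg r \land \neg \Box r) fails at w1, so \Box \neg (\neg r \land \neg \Box r) is false at w0.

Yes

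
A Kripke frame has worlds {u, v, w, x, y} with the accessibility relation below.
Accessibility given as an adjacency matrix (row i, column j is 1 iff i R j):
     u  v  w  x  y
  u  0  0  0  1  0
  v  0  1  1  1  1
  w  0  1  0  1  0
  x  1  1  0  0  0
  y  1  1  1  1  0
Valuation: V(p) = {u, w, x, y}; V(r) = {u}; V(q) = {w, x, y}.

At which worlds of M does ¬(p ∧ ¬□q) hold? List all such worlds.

Let φ = ¬(p ∧ ¬□q). Evaluate φ at each world:
  u (successors {x}): φ is true.
  v (successors {v, w, x, y}): φ is true.
  w (successors {v, x}): φ is false.
  x (successors {u, v}): φ is false.
  y (successors {u, v, w, x}): φ is false.
For instance, at v:
  At v: p ∧ ¬□q is false, so ¬(p ∧ ¬□q) is true.
    At v: p is false, ¬□q is true, so p ∧ ¬□q is false.
      At v: □q is false, so ¬□q is true.
Satisfying worlds: {u, v}

u, v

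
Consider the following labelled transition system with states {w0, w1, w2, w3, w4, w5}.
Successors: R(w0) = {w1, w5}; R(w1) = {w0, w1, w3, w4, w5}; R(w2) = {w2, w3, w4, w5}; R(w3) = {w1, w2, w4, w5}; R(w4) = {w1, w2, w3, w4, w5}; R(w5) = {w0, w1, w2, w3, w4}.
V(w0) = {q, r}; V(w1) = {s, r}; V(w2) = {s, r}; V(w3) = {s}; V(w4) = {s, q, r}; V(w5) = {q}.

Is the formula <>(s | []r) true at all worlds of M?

Let φ = <>(s | []r). Evaluate φ at each world:
  w0 (successors {w1, w5}): φ is true.
  w1 (successors {w0, w1, w3, w4, w5}): φ is true.
  w2 (successors {w2, w3, w4, w5}): φ is true.
  w3 (successors {w1, w2, w4, w5}): φ is true.
  w4 (successors {w1, w2, w3, w4, w5}): φ is true.
  w5 (successors {w0, w1, w2, w3, w4}): φ is true.
For instance, at w5:
  At w5: <>(s | []r) requires s | []r at some successor in {w0, w1, w2, w3, w4}.
    s | []r holds at w1, so <>(s | []r) is true at w5.
      At w1: s is true, []r is false, so s | []r is true.

Yes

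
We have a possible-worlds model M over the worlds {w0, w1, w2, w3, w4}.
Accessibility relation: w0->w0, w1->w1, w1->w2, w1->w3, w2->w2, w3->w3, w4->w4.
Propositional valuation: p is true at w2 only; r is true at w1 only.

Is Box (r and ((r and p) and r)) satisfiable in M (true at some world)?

No

Let φ = Box (r and ((r and p) and r)). Evaluate φ at each world:
  w0 (successors {w0}): φ is false.
  w1 (successors {w1, w2, w3}): φ is false.
  w2 (successors {w2}): φ is false.
  w3 (successors {w3}): φ is false.
  w4 (successors {w4}): φ is false.
For instance, at w0:
  At w0: Box (r and ((r and p) and r)) requires r and ((r and p) and r) at every successor {w0}.
    r and ((r and p) and r) fails at w0, so Box (r and ((r and p) and r)) is false at w0.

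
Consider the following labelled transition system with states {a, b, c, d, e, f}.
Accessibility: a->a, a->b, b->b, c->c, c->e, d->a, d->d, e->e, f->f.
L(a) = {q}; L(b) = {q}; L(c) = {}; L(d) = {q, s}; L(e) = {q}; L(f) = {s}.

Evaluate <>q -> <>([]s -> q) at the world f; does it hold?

At f: <>q is false, <>([]s -> q) is false, so <>q -> <>([]s -> q) is true.
  At f: <>q requires q at some successor in {f}.
    At f: q is false.
  So <>q is false at f.
  At f: <>([]s -> q) requires []s -> q at some successor in {f}.
    At f: []s -> q is false.
  So <>([]s -> q) is false at f.

Yes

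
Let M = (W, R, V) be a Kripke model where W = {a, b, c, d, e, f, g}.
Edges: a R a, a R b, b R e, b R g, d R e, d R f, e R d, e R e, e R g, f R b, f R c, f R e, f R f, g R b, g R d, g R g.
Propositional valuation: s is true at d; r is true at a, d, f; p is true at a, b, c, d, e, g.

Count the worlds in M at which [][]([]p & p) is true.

2

Recall that []ψ holds at a world iff ψ holds at every accessible world, and <>ψ holds iff ψ holds at some accessible world.
Let φ = [][]([]p & p). Evaluate φ at each world:
  a (successors {a, b}): φ is true.
  b (successors {e, g}): φ is false.
  c (successors ∅): φ is true.
  d (successors {e, f}): φ is false.
  e (successors {d, e, g}): φ is false.
  f (successors {b, c, e, f}): φ is false.
  g (successors {b, d, g}): φ is false.
For instance, at a:
  At a: [][]([]p & p) requires []([]p & p) at every successor {a, b}.
      At a: []([]p & p) requires []p & p at every successor {a, b}.
        At a: []p & p is true.
        At b: []p & p is true.
      So []([]p & p) is true at a.
      At b: []([]p & p) requires []p & p at every successor {e, g}.
        At e: []p & p is true.
        At g: []p & p is true.
      So []([]p & p) is true at b.
  So [][]([]p & p) is true at a.
Satisfying worlds: {a, c}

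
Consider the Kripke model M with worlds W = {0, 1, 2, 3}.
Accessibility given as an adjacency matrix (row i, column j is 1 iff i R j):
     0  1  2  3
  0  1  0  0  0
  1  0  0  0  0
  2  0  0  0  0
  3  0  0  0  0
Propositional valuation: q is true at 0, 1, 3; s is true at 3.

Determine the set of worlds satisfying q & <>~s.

0

Let φ = q & <>~s. Evaluate φ at each world:
  0 (successors {0}): φ is true.
  1 (successors ∅): φ is false.
  2 (successors ∅): φ is false.
  3 (successors ∅): φ is false.
For instance, at 0:
  At 0: q is true, <>~s is true, so q & <>~s is true.
    At 0: <>~s requires ~s at some successor in {0}.
      ~s holds at 0, so <>~s is true at 0.
Satisfying worlds: {0}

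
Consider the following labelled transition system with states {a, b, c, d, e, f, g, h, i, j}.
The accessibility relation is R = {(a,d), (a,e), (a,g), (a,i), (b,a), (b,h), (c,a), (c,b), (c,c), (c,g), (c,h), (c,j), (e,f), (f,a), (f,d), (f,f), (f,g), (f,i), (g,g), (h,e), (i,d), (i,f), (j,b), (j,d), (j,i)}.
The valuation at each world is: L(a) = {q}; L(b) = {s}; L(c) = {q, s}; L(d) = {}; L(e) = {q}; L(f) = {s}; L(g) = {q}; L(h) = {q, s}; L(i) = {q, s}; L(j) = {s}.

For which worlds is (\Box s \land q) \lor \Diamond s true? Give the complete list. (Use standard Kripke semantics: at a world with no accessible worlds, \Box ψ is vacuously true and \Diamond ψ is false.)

Let φ = (\Box s \land q) \lor \Diamond s. Evaluate φ at each world:
  a (successors {d, e, g, i}): φ is true.
  b (successors {a, h}): φ is true.
  c (successors {a, b, c, g, h, j}): φ is true.
  d (successors ∅): φ is false.
  e (successors {f}): φ is true.
  f (successors {a, d, f, g, i}): φ is true.
  g (successors {g}): φ is false.
  h (successors {e}): φ is false.
  i (successors {d, f}): φ is true.
  j (successors {b, d, i}): φ is true.
For instance, at g:
  At g: \Box s \land q is false, \Diamond s is false, so (\Box s \land q) \lor \Diamond s is false.
    At g: \Box s is false, q is true, so \Box s \land q is false.
      At g: \Box s requires s at every successor {g}.
        s fails at g, so \Box s is false at g.
    At g: \Diamond s requires s at some successor in {g}.
      At g: s is false.
    So \Diamond s is false at g.
Satisfying worlds: {a, b, c, e, f, i, j}

a, b, c, e, f, i, j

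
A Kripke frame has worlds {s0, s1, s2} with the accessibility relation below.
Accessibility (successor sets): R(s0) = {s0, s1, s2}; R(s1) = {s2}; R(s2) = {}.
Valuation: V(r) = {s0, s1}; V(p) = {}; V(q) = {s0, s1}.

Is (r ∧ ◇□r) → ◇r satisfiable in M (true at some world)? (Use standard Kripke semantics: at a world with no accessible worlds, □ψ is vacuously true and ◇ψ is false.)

Recall that □ψ holds at a world iff ψ holds at every accessible world, and ◇ψ holds iff ψ holds at some accessible world.
Let φ = (r ∧ ◇□r) → ◇r. Evaluate φ at each world:
  s0 (successors {s0, s1, s2}): φ is true.
  s1 (successors {s2}): φ is false.
  s2 (successors ∅): φ is true.
Detail at s0 (witness):
  At s0: r ∧ ◇□r is true, ◇r is true, so (r ∧ ◇□r) → ◇r is true.
    At s0: r is true, ◇□r is true, so r ∧ ◇□r is true.
      At s0: ◇□r requires □r at some successor in {s0, s1, s2}.
        □r holds at s2, so ◇□r is true at s0.
    At s0: ◇r requires r at some successor in {s0, s1, s2}.
      r holds at s0, so ◇r is true at s0.

Yes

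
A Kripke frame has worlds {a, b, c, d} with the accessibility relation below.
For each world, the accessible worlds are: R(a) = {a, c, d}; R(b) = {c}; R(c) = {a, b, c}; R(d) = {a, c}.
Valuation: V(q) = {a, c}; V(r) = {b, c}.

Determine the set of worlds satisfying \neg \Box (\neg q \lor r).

a, c, d

Let φ = \neg \Box (\neg q \lor r). Evaluate φ at each world:
  a (successors {a, c, d}): φ is true.
  b (successors {c}): φ is false.
  c (successors {a, b, c}): φ is true.
  d (successors {a, c}): φ is true.
For instance, at a:
  At a: \Box (\neg q \lor r) is false, so \neg \Box (\neg q \lor r) is true.
    At a: \Box (\neg q \lor r) requires \neg q \lor r at every successor {a, c, d}.
      \neg q \lor r fails at a, so \Box (\neg q \lor r) is false at a.
Satisfying worlds: {a, c, d}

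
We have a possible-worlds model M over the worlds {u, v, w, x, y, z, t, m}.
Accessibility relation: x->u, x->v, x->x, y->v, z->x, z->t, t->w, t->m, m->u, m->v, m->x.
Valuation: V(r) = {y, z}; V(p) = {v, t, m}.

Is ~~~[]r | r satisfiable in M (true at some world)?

Recall that []ψ holds at a world iff ψ holds at every accessible world, and <>ψ holds iff ψ holds at some accessible world.
Let φ = ~~~[]r | r. Evaluate φ at each world:
  u (successors ∅): φ is false.
  v (successors ∅): φ is false.
  w (successors ∅): φ is false.
  x (successors {u, v, x}): φ is true.
  y (successors {v}): φ is true.
  z (successors {x, t}): φ is true.
  t (successors {w, m}): φ is true.
  m (successors {u, v, x}): φ is true.
Detail at x (witness):
  At x: ~~~[]r is true, r is false, so ~~~[]r | r is true.
    At x: ~~[]r is false, so ~~~[]r is true.
      At x: ~[]r is true, so ~~[]r is false.

Yes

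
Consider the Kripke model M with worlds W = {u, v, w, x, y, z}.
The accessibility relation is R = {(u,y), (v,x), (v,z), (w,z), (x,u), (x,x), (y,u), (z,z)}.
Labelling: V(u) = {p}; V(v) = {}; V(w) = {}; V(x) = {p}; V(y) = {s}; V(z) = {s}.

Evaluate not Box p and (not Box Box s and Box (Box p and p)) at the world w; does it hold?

No

At w: not Box p is true, not Box Box s and Box (Box p and p) is false, so not Box p and (not Box Box s and Box (Box p and p)) is false.
  At w: Box p is false, so not Box p is true.
    At w: Box p requires p at every successor {z}.
      p fails at z, so Box p is false at w.
  At w: not Box Box s is false, Box (Box p and p) is false, so not Box Box s and Box (Box p and p) is false.
    At w: Box Box s is true, so not Box Box s is false.
      At w: Box Box s requires Box s at every successor {z}.
        At z: Box s is true.
      So Box Box s is true at w.
    At w: Box (Box p and p) requires Box p and p at every successor {z}.
      Box p and p fails at z, so Box (Box p and p) is false at w.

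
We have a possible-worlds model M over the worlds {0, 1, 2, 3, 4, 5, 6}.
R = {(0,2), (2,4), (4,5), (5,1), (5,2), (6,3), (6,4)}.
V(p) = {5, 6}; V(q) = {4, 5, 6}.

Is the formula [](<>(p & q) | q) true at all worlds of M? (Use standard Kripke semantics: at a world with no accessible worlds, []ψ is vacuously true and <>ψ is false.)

Recall that []ψ holds at a world iff ψ holds at every accessible world, and <>ψ holds iff ψ holds at some accessible world.
Let φ = [](<>(p & q) | q). Evaluate φ at each world:
  0 (successors {2}): φ is false.
  1 (successors ∅): φ is true.
  2 (successors {4}): φ is true.
  3 (successors ∅): φ is true.
  4 (successors {5}): φ is true.
  5 (successors {1, 2}): φ is false.
  6 (successors {3, 4}): φ is false.
Detail at 0 (counterexample):
  At 0: [](<>(p & q) | q) requires <>(p & q) | q at every successor {2}.
    <>(p & q) | q fails at 2, so [](<>(p & q) | q) is false at 0.
      At 2: <>(p & q) is false, q is false, so <>(p & q) | q is false.

No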